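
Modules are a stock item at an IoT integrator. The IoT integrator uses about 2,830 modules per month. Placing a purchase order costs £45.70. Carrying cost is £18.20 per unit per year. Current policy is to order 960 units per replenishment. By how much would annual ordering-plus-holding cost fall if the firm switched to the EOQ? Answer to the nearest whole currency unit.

Extra cost ≈ £2,837 per year

Annual demand D = 2,830 × 12 = 33,960.
EOQ = √(2DS/H) = √(2 × 33,960 × 45.7 / 18.2) ≈ 412.97.
Cost at Q* = (D/Q*)S + (Q*/2)H = √(2DSH) ≈ £7,516.10.
Cost at Q = 960: (33,960/960)×45.7 + (960/2)×18.2 = £1,616.64 + £8,736.00 = £10,352.64.
Excess = £10,352.64 − £7,516.10 = £2,836.54.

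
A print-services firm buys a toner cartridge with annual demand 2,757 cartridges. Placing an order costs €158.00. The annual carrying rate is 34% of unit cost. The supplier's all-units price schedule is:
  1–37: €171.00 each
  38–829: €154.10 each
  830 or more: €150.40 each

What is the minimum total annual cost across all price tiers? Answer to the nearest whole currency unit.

TC* ≈ €431,610

Holding cost per unit per year at price C is H = 0.34·C.
Evaluate total cost at each tier's feasible EOQ or, if the EOQ is below the tier, at the tier's minimum quantity.
Tier 1 (€171.00): EOQ = 122.4 exceeds tier's upper bound 37, so this tier is dominated.
EOQ at €154.10 = 128.9 (feasible in tier 2): TC = 2,757×€154.10 + (2,757/128.9)×158 + (128.9/2)×0.34×€154.10 = €431,609.90.
EOQ at €150.40 = 130.5 < 830, so use break Q=830: TC = 2,757×€150.40 + (2,757/830.0)×158 + (830.0/2)×0.34×€150.40 = €436,399.07.
Lowest total cost among the candidates is at Q = 128.9.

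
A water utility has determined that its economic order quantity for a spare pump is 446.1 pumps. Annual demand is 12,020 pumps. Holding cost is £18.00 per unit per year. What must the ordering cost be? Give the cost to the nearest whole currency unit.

S ≈ £149

Invert the EOQ relation Q*² = 2DS/H.
From Q* = √(2DS/H): S = Q*²H / (2D) = 446.1² × 18 / (2 × 12,020) = 149.0056.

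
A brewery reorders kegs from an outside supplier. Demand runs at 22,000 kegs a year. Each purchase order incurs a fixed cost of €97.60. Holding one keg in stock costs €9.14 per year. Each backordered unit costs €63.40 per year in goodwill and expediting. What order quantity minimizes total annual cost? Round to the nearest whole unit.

Q* ≈ 733 kegs

With planned backorders, Q* = √(2DS/H) · √((H+B)/B).
√(2DS/H) = √(2 × 22,000 × 97.6 / 9.14) = 685.454.
√((H+B)/B) = √((9.14+63.4)/63.4) = 1.0697.
Q* ≈ 733.200.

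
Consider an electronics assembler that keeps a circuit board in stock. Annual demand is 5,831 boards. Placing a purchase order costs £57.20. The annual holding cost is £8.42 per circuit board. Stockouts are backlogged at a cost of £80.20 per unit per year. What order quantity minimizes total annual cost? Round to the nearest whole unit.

Q* ≈ 296 boards

With planned backorders, Q* = √(2DS/H) · √((H+B)/B).
√(2DS/H) = √(2 × 5,831 × 57.2 / 8.42) = 281.468.
√((H+B)/B) = √((8.42+80.2)/80.2) = 1.0512.
Q* ≈ 295.874.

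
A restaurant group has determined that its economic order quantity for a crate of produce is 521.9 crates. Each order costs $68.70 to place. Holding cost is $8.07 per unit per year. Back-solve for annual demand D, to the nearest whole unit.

D ≈ 15,998 crates per year

Invert the EOQ relation Q*² = 2DS/H.
From Q* = √(2DS/H): D = Q*²H / (2S) = 521.9² × 8.07 / (2 × 68.7) = 15997.842.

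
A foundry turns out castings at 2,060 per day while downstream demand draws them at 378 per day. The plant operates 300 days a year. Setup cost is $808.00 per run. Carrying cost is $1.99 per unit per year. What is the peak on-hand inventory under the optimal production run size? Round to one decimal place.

Annual demand D = 378 × 300 = 113,400.
Production build-up factor (1 − d/p) = 1 − 378/2,060 = 0.8165.
Q* = √(2DS / (H(1 − d/p))) = √(2 × 113,400 × 808 / (1.99 × 0.8165)).
= √(183,254,400 / 1.6248) ≈ 10619.921.
Maximum inventory = Q*(1 − d/p) = 10619.921 × 0.8165 ≈ 8671.217.

I_max ≈ 8,671.2 castings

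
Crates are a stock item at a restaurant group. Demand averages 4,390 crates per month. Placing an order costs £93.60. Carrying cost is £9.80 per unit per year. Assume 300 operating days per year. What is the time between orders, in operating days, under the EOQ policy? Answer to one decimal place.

Annual demand D = 4,390 × 12 = 52,680.
EOQ = √(2DS/H) = √(2 × 52,680 × 93.6 / 9.8) ≈ 1003.14.
Cycle time = Q*/D × 300 = 1003.14 / 52,680 × 300 ≈ 5.713 days.

T ≈ 5.7 days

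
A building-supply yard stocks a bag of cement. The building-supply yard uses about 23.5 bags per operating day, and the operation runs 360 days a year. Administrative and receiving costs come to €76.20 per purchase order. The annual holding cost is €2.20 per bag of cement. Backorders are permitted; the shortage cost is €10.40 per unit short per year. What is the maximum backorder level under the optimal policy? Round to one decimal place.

Annual demand D = 23.5 × 360 = 8,460.
With planned backorders, Q* = √(2DS/H) · √((H+B)/B).
√(2DS/H) = √(2 × 8,460 × 76.2 / 2.2) = 765.537.
√((H+B)/B) = √((2.2+10.4)/10.4) = 1.1007.
Q* ≈ 842.626.
S* = Q* · H/(H+B) = 842.626 × 2.2/12.6 ≈ 147.125.

S* ≈ 147.1 bags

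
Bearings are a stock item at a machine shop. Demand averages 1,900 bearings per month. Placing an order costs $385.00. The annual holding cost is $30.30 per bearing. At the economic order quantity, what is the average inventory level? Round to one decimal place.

Average inventory ≈ 380.6 bearings

Annual demand D = 1,900 × 12 = 22,800.
The optimal lot size = √(2DS/H) = √(2 × 22,800 × 385 / 30.3) ≈ 761.19.
Average inventory = Q*/2 ≈ 761.19 / 2 = 380.594.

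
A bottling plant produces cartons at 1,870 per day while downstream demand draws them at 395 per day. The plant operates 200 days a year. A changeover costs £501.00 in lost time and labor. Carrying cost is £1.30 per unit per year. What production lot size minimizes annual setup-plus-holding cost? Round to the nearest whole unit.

Annual demand D = 395 × 200 = 79,000.
Production build-up factor (1 − d/p) = 1 − 395/1,870 = 0.7888.
Q* = √(2DS / (H(1 − d/p))) = √(2 × 79,000 × 501 / (1.3 × 0.7888)).
= √(79,158,000 / 1.0254) ≈ 8786.189.

Q* ≈ 8,786 cartons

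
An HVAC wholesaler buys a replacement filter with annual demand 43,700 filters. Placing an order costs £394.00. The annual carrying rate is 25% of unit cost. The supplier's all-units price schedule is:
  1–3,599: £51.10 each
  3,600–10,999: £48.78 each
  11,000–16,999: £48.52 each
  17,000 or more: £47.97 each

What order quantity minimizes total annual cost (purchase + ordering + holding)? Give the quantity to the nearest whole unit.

Holding cost per unit per year at price C is H = 0.25·C.
For each price level, check whether its EOQ is feasible; otherwise the best quantity at that price is the breakpoint.
EOQ at £51.10 = 1641.8 (feasible in tier 1): TC = 43,700×£51.10 + (43,700/1641.8)×394 + (1641.8/2)×0.25×£51.10 = £2,254,044.15.
EOQ at £48.78 = 1680.4 < 3600, so use break Q=3600: TC = 43,700×£48.78 + (43,700/3600.0)×394 + (3600.0/2)×0.25×£48.78 = £2,158,419.72.
EOQ at £48.52 = 1684.9 < 11000, so use break Q=11000: TC = 43,700×£48.52 + (43,700/11000.0)×394 + (11000.0/2)×0.25×£48.52 = £2,188,604.25.
EOQ at £47.97 = 1694.5 < 17000, so use break Q=17000: TC = 43,700×£47.97 + (43,700/17000.0)×394 + (17000.0/2)×0.25×£47.97 = £2,199,238.06.
Lowest total cost is £2,158,419.72 at Q = 3600.0.

Q* ≈ 3,600 filters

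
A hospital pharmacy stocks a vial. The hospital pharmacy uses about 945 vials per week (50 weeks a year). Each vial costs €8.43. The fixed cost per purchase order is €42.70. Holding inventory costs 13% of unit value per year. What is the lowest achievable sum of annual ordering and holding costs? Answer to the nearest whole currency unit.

Annual demand D = 945 × 50 = 47,250.
Holding cost H = 0.13 × €8.43 = €1.0959 per unit per year.
Q* = √(2DS/H) = √(2 × 47,250 × 42.7 / 1.0959) ≈ 1918.86.
At Q*, ordering cost (D/Q*)S equals holding cost (Q*/2)H, each = √(DSH/2).
Minimum total = √(2DSH) = √(2 × 47,250 × 42.7 × 1.0959) ≈ 2102.884.

TC* ≈ €2,103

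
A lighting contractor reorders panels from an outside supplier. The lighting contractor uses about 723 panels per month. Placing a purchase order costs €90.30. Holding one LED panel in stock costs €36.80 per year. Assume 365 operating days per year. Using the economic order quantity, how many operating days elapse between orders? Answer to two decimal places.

Annual demand D = 723 × 12 = 8,676.
Q* = √(2DS/H) = √(2 × 8,676 × 90.3 / 36.8) ≈ 206.35.
Cycle time = Q*/D × 365 = 206.35 / 8,676 × 365 ≈ 8.681 days.

T ≈ 8.68 days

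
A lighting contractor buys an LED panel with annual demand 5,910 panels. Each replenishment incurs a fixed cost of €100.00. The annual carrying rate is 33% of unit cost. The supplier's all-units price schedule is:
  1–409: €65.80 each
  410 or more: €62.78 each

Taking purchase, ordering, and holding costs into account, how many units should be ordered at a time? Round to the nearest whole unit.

Holding cost per unit per year at price C is H = 0.33·C.
For each price level, check whether its EOQ is feasible; otherwise the best quantity at that price is the breakpoint.
EOQ at €65.80 = 233.3 (feasible in tier 1): TC = 5,910×€65.80 + (5,910/233.3)×100 + (233.3/2)×0.33×€65.80 = €393,944.16.
EOQ at €62.78 = 238.9 < 410, so use break Q=410: TC = 5,910×€62.78 + (5,910/410.0)×100 + (410.0/2)×0.33×€62.78 = €376,718.33.
Lowest total cost is €376,718.33 at Q = 410.0.

Q* ≈ 410 panels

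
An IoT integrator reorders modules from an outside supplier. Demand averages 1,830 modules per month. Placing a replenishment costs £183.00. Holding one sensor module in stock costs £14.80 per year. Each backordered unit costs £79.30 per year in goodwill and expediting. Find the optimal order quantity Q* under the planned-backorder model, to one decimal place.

Annual demand D = 1,830 × 12 = 21,960.
With planned backorders, Q* = √(2DS/H) · √((H+B)/B).
√(2DS/H) = √(2 × 21,960 × 183 / 14.8) = 736.929.
√((H+B)/B) = √((14.8+79.3)/79.3) = 1.0893.
Q* ≈ 802.757.

Q* ≈ 802.8 modules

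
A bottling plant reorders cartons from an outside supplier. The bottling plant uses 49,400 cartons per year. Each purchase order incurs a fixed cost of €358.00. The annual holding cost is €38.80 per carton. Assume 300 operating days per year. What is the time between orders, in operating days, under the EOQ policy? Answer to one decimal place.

T ≈ 5.8 days

EOQ = √(2DS/H) = √(2 × 49,400 × 358 / 38.8) ≈ 954.78.
Cycle time = Q*/D × 300 = 954.78 / 49,400 × 300 ≈ 5.798 days.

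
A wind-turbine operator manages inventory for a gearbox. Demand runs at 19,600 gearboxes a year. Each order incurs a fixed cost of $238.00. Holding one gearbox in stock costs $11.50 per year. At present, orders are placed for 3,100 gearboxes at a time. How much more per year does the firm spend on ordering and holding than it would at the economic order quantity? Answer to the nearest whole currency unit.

Extra cost ≈ $8,972 per year

EOQ = √(2DS/H) = √(2 × 19,600 × 238 / 11.5) ≈ 900.71.
Cost at Q* = (D/Q*)S + (Q*/2)H = √(2DSH) ≈ $10,358.11.
Cost at Q = 3,100: (19,600/3,100)×238 + (3,100/2)×11.5 = $1,504.77 + $17,825.00 = $19,329.77.
Excess = $19,329.77 − $10,358.11 = $8,971.67.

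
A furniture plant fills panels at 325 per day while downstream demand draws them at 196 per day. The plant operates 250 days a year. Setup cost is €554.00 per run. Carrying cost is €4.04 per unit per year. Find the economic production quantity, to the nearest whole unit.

Q* ≈ 5,819 panels

Annual demand D = 196 × 250 = 49,000.
Production build-up factor (1 − d/p) = 1 − 196/325 = 0.3969.
Q* = √(2DS / (H(1 − d/p))) = √(2 × 49,000 × 554 / (4.04 × 0.3969)).
= √(54,292,000 / 1.6036) ≈ 5818.674.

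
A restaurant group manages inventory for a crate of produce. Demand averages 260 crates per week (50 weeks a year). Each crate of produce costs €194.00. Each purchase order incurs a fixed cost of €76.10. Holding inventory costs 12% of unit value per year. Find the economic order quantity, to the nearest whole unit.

Annual demand D = 260 × 50 = 13,000.
Holding cost H = 0.12 × €194.00 = €23.2800 per unit per year.
EOQ = √(2DS / H) = √(2 × 13,000 × 76.1 / 23.28).
= √(1,978,600 / 23.28) = √84,991.4089 ≈ 291.533.

Q* ≈ 292 crates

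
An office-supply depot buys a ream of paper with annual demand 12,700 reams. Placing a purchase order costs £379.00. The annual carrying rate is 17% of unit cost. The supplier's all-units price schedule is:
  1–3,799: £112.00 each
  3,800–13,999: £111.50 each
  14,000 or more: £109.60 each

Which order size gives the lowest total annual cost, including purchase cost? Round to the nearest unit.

Holding cost per unit per year at price C is H = 0.17·C.
Candidates are each tier's EOQ (if it falls in that tier) and each price-break quantity.
EOQ at £112.00 = 711.1 (feasible in tier 1): TC = 12,700×£112.00 + (12,700/711.1)×379 + (711.1/2)×0.17×£112.00 = £1,435,938.48.
EOQ at £111.50 = 712.6 < 3800, so use break Q=3800: TC = 12,700×£111.50 + (12,700/3800.0)×379 + (3800.0/2)×0.17×£111.50 = £1,453,331.16.
EOQ at £109.60 = 718.8 < 14000, so use break Q=14000: TC = 12,700×£109.60 + (12,700/14000.0)×379 + (14000.0/2)×0.17×£109.60 = £1,522,687.81.
Lowest total cost is £1,435,938.48 at Q = 711.1.

Q* ≈ 711 reams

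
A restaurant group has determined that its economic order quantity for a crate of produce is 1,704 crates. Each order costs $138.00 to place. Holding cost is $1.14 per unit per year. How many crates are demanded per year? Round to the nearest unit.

The basic EOQ model gives Q* = √(2DS/H); rearrange for the unknown.
From Q* = √(2DS/H): D = Q*²H / (2S) = 1,704² × 1.14 / (2 × 138) = 11993.197.

D ≈ 11,993 crates per year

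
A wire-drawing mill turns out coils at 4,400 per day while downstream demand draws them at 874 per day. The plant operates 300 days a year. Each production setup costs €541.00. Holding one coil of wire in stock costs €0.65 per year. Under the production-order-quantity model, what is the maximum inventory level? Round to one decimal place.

I_max ≈ 18,702.0 coils

Annual demand D = 874 × 300 = 262,200.
Production build-up factor (1 − d/p) = 1 − 874/4,400 = 0.8014.
Q* = √(2DS / (H(1 − d/p))) = √(2 × 262,200 × 541 / (0.65 × 0.8014)).
= √(283,700,400 / 0.5209) ≈ 23337.723.
Maximum inventory = Q*(1 − d/p) = 23337.723 × 0.8014 ≈ 18702.003.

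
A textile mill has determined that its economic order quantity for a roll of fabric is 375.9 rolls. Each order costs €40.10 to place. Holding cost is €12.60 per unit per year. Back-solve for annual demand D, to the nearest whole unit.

Invert the EOQ relation Q*² = 2DS/H.
From Q* = √(2DS/H): D = Q*²H / (2S) = 375.9² × 12.6 / (2 × 40.1) = 22199.379.

D ≈ 22,199 rolls per year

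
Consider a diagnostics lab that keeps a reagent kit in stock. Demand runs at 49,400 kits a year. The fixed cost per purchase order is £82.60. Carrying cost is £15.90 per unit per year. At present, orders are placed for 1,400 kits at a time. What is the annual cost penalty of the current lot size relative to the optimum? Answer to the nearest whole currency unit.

Extra cost ≈ £2,653 per year

EOQ = √(2DS/H) = √(2 × 49,400 × 82.6 / 15.9) ≈ 716.42.
Cost at Q* = (D/Q*)S + (Q*/2)H = √(2DSH) ≈ £11,391.14.
Cost at Q = 1,400: (49,400/1,400)×82.6 + (1,400/2)×15.9 = £2,914.60 + £11,130.00 = £14,044.60.
Excess = £14,044.60 − £11,391.14 = £2,653.46.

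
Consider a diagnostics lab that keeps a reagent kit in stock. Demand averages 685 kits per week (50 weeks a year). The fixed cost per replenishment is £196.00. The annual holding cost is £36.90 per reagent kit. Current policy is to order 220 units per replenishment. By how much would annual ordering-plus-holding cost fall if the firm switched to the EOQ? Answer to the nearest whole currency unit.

Extra cost ≈ £12,315 per year

Annual demand D = 685 × 50 = 34,250.
EOQ = √(2DS/H) = √(2 × 34,250 × 196 / 36.9) ≈ 603.20.
Cost at Q* = (D/Q*)S + (Q*/2)H = √(2DSH) ≈ £22,258.02.
Cost at Q = 220: (34,250/220)×196 + (220/2)×36.9 = £30,513.64 + £4,059.00 = £34,572.64.
Excess = £34,572.64 − £22,258.02 = £12,314.62.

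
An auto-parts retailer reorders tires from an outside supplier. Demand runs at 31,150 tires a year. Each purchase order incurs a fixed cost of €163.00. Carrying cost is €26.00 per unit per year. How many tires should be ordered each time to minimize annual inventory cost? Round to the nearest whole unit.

Q* ≈ 625 tires

EOQ = √(2DS / H) = √(2 × 31,150 × 163 / 26).
= √(10,154,900 / 26) = √390,573.0769 ≈ 624.958.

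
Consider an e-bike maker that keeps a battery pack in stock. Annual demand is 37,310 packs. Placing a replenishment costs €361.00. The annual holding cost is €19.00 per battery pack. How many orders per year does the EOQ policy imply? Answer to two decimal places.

Q* = √(2DS/H) = √(2 × 37,310 × 361 / 19) ≈ 1190.71.
Orders per year = D / Q* = 37,310 / 1190.71 ≈ 31.334.

N ≈ 31.33 orders per year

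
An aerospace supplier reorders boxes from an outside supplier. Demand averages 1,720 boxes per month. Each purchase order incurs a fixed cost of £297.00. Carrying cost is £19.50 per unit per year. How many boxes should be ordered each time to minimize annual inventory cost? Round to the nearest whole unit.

Annual demand D = 1,720 × 12 = 20,640.
EOQ = √(2DS / H) = √(2 × 20,640 × 297 / 19.5).
= √(12,260,160 / 19.5) = √628,726.1538 ≈ 792.923.

Q* ≈ 793 boxes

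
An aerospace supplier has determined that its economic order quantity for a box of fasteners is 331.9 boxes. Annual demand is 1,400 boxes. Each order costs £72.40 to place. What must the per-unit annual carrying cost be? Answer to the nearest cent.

The basic EOQ model gives Q* = √(2DS/H); rearrange for the unknown.
From Q* = √(2DS/H): H = 2DS / Q*² = 2 × 1,400 × 72.4 / 331.9² = 1.8403.

H ≈ £1.84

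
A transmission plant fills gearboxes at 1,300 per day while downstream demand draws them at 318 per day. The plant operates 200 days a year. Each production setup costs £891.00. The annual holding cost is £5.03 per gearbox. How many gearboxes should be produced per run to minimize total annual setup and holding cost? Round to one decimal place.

Q* ≈ 5,461.5 gearboxes

Annual demand D = 318 × 200 = 63,600.
Production build-up factor (1 − d/p) = 1 − 318/1,300 = 0.7554.
Q* = √(2DS / (H(1 − d/p))) = √(2 × 63,600 × 891 / (5.03 × 0.7554)).
= √(113,335,200 / 3.7996) ≈ 5461.530.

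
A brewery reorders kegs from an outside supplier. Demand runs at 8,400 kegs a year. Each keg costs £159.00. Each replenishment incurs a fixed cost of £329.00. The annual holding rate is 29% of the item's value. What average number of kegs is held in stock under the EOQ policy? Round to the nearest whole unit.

Holding cost H = 0.29 × £159.00 = £46.1100 per unit per year.
The optimal lot size = √(2DS/H) = √(2 × 8,400 × 329 / 46.11) ≈ 346.22.
Average inventory = Q*/2 ≈ 346.22 / 2 = 173.111.

Average inventory ≈ 173 kegs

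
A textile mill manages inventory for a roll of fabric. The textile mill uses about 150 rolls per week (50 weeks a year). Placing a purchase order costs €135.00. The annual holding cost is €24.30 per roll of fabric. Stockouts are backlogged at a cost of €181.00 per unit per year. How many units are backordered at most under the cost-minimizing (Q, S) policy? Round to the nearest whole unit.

Annual demand D = 150 × 50 = 7,500.
With planned backorders, Q* = √(2DS/H) · √((H+B)/B).
√(2DS/H) = √(2 × 7,500 × 135 / 24.3) = 288.675.
√((H+B)/B) = √((24.3+181)/181) = 1.0650.
Q* ≈ 307.443.
S* = Q* · H/(H+B) = 307.443 × 24.3/205.3 ≈ 36.390.

S* ≈ 36 rolls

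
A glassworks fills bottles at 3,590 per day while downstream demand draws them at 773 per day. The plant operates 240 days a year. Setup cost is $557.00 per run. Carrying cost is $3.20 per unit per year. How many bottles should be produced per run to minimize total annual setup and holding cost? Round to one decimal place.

Q* ≈ 9,072.3 bottles

Annual demand D = 773 × 240 = 185,520.
Production build-up factor (1 − d/p) = 1 − 773/3,590 = 0.7847.
Q* = √(2DS / (H(1 − d/p))) = √(2 × 185,520 × 557 / (3.2 × 0.7847)).
= √(206,669,280 / 2.511) ≈ 9072.287.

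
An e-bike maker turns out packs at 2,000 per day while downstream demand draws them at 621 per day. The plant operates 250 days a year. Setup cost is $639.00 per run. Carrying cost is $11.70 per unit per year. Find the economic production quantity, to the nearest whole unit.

Q* ≈ 4,959 packs

Annual demand D = 621 × 250 = 155,250.
Production build-up factor (1 − d/p) = 1 − 621/2,000 = 0.6895.
Q* = √(2DS / (H(1 − d/p))) = √(2 × 155,250 × 639 / (11.7 × 0.6895)).
= √(198,409,500 / 8.0671) ≈ 4959.309.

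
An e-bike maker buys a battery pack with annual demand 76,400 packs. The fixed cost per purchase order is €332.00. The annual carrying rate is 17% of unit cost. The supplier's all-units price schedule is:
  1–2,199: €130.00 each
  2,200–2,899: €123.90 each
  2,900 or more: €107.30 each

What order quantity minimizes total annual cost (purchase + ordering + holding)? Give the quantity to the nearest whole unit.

Q* ≈ 2,900 packs

Holding cost per unit per year at price C is H = 0.17·C.
Evaluate total cost at each tier's feasible EOQ or, if the EOQ is below the tier, at the tier's minimum quantity.
EOQ at €130.00 = 1515.1 (feasible in tier 1): TC = 76,400×€130.00 + (76,400/1515.1)×332 + (1515.1/2)×0.17×€130.00 = €9,965,483.19.
EOQ at €123.90 = 1551.9 < 2200, so use break Q=2200: TC = 76,400×€123.90 + (76,400/2200.0)×332 + (2200.0/2)×0.17×€123.90 = €9,500,658.75.
EOQ at €107.30 = 1667.7 < 2900, so use break Q=2900: TC = 76,400×€107.30 + (76,400/2900.0)×332 + (2900.0/2)×0.17×€107.30 = €8,232,915.93.
Lowest total cost is €8,232,915.93 at Q = 2900.0.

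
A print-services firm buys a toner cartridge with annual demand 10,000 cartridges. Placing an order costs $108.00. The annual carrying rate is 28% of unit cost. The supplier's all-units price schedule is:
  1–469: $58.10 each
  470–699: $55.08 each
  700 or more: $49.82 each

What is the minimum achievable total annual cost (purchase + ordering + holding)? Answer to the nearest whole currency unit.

TC* ≈ $504,625

Holding cost per unit per year at price C is H = 0.28·C.
Candidates are each tier's EOQ (if it falls in that tier) and each price-break quantity.
EOQ at $58.10 = 364.4 (feasible in tier 1): TC = 10,000×$58.10 + (10,000/364.4)×108 + (364.4/2)×0.28×$58.10 = $586,927.81.
EOQ at $55.08 = 374.2 < 470, so use break Q=470: TC = 10,000×$55.08 + (10,000/470.0)×108 + (470.0/2)×0.28×$55.08 = $556,722.14.
EOQ at $49.82 = 393.5 < 700, so use break Q=700: TC = 10,000×$49.82 + (10,000/700.0)×108 + (700.0/2)×0.28×$49.82 = $504,625.22.
Lowest total cost among the candidates is at Q = 700.0.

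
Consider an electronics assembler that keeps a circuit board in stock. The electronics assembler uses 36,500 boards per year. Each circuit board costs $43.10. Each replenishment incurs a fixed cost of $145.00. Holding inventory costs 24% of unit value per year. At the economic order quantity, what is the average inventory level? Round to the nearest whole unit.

Holding cost H = 0.24 × $43.10 = $10.3440 per unit per year.
The optimal lot size = √(2DS/H) = √(2 × 36,500 × 145 / 10.344) ≈ 1011.58.
Average inventory = Q*/2 ≈ 1011.58 / 2 = 505.791.

Average inventory ≈ 506 boards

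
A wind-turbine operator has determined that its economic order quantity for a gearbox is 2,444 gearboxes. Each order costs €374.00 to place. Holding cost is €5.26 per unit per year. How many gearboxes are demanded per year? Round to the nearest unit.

D ≈ 42,004 gearboxes per year

Squaring Q* = √(2DS/H) gives Q*² = 2DS/H.
From Q* = √(2DS/H): D = Q*²H / (2S) = 2,444² × 5.26 / (2 × 374) = 42003.603.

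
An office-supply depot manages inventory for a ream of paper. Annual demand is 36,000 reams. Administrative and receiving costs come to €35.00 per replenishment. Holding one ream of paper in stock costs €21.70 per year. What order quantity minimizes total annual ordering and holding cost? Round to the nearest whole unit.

EOQ = √(2DS / H) = √(2 × 36,000 × 35 / 21.7).
= √(2,520,000 / 21.7) = √116,129.0323 ≈ 340.777.

Q* ≈ 341 reams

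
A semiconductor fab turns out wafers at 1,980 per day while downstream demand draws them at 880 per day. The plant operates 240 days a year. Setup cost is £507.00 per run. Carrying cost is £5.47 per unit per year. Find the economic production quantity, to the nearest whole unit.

Annual demand D = 880 × 240 = 211,200.
Production build-up factor (1 − d/p) = 1 − 880/1,980 = 0.5556.
Q* = √(2DS / (H(1 − d/p))) = √(2 × 211,200 × 507 / (5.47 × 0.5556)).
= √(214,156,800 / 3.0389) ≈ 8394.765.

Q* ≈ 8,395 wafers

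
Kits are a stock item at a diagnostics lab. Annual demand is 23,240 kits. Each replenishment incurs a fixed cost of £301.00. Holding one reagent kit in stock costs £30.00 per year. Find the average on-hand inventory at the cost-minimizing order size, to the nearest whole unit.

EOQ = √(2DS/H) = √(2 × 23,240 × 301 / 30) ≈ 682.90.
Average inventory = Q*/2 ≈ 682.90 / 2 = 341.449.

Average inventory ≈ 341 kits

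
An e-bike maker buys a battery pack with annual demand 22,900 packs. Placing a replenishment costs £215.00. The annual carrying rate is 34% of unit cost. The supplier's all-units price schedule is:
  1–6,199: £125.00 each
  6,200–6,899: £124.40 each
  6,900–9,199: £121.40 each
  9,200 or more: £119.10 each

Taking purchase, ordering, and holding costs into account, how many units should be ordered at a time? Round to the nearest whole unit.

Holding cost per unit per year at price C is H = 0.34·C.
Evaluate total cost at each tier's feasible EOQ or, if the EOQ is below the tier, at the tier's minimum quantity.
EOQ at £125.00 = 481.3 (feasible in tier 1): TC = 22,900×£125.00 + (22,900/481.3)×215 + (481.3/2)×0.34×£125.00 = £2,882,957.21.
EOQ at £124.40 = 482.5 < 6200, so use break Q=6200: TC = 22,900×£124.40 + (22,900/6200.0)×215 + (6200.0/2)×0.34×£124.40 = £2,980,671.71.
EOQ at £121.40 = 488.4 < 6900, so use break Q=6900: TC = 22,900×£121.40 + (22,900/6900.0)×215 + (6900.0/2)×0.34×£121.40 = £2,923,175.75.
EOQ at £119.10 = 493.1 < 9200, so use break Q=9200: TC = 22,900×£119.10 + (22,900/9200.0)×215 + (9200.0/2)×0.34×£119.10 = £2,914,197.56.
Lowest total cost is £2,882,957.21 at Q = 481.3.

Q* ≈ 481 packs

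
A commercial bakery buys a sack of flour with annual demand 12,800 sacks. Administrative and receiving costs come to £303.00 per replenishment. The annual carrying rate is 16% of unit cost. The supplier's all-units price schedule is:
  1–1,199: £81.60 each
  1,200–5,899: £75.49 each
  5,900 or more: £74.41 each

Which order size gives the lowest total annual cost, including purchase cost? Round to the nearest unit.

Q* ≈ 1,200 sacks

Holding cost per unit per year at price C is H = 0.16·C.
For each price level, check whether its EOQ is feasible; otherwise the best quantity at that price is the breakpoint.
EOQ at £81.60 = 770.8 (feasible in tier 1): TC = 12,800×£81.60 + (12,800/770.8)×303 + (770.8/2)×0.16×£81.60 = £1,054,543.44.
EOQ at £75.49 = 801.4 < 1200, so use break Q=1200: TC = 12,800×£75.49 + (12,800/1200.0)×303 + (1200.0/2)×0.16×£75.49 = £976,751.04.
EOQ at £74.41 = 807.2 < 5900, so use break Q=5900: TC = 12,800×£74.41 + (12,800/5900.0)×303 + (5900.0/2)×0.16×£74.41 = £988,226.88.
Lowest total cost is £976,751.04 at Q = 1200.0.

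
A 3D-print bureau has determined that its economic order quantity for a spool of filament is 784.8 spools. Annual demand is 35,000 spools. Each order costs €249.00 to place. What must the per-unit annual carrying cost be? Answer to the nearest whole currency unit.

Squaring Q* = √(2DS/H) gives Q*² = 2DS/H.
From Q* = √(2DS/H): H = 2DS / Q*² = 2 × 35,000 × 249 / 784.8² = 28.2995.

H ≈ €28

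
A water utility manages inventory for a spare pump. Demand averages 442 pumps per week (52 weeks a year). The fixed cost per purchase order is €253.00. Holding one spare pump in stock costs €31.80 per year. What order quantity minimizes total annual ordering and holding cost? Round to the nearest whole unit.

Annual demand D = 442 × 52 = 22,984.
EOQ = √(2DS / H) = √(2 × 22,984 × 253 / 31.8).
= √(11,629,904 / 31.8) = √365,720.2516 ≈ 604.748.

Q* ≈ 605 pumps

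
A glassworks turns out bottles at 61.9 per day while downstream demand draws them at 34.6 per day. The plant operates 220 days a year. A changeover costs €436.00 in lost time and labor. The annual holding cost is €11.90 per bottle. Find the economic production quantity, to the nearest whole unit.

Q* ≈ 1,125 bottles

Annual demand D = 34.6 × 220 = 7,612.
Production build-up factor (1 − d/p) = 1 − 34.6/61.9 = 0.4410.
Q* = √(2DS / (H(1 − d/p))) = √(2 × 7,612 × 436 / (11.9 × 0.4410)).
= √(6,637,664 / 5.2483) ≈ 1124.600.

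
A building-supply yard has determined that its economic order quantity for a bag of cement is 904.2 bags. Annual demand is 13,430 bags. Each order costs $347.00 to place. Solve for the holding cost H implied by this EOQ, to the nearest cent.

H ≈ $11.40

Squaring Q* = √(2DS/H) gives Q*² = 2DS/H.
From Q* = √(2DS/H): H = 2DS / Q*² = 2 × 13,430 × 347 / 904.2² = 11.4000.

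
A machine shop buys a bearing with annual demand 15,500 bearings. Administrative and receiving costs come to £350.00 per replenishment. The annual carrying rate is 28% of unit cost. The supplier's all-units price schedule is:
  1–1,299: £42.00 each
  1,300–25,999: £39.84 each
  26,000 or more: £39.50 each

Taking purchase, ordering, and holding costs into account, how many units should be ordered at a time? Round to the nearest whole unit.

Holding cost per unit per year at price C is H = 0.28·C.
Evaluate total cost at each tier's feasible EOQ or, if the EOQ is below the tier, at the tier's minimum quantity.
EOQ at £42.00 = 960.5 (feasible in tier 1): TC = 15,500×£42.00 + (15,500/960.5)×350 + (960.5/2)×0.28×£42.00 = £662,295.84.
EOQ at £39.84 = 986.2 < 1300, so use break Q=1300: TC = 15,500×£39.84 + (15,500/1300.0)×350 + (1300.0/2)×0.28×£39.84 = £628,943.96.
EOQ at £39.50 = 990.5 < 26000, so use break Q=26000: TC = 15,500×£39.50 + (15,500/26000.0)×350 + (26000.0/2)×0.28×£39.50 = £756,238.65.
Lowest total cost is £628,943.96 at Q = 1300.0.

Q* ≈ 1,300 bearings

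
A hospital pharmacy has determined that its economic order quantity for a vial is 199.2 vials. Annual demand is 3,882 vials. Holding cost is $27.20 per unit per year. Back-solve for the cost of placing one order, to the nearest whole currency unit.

S ≈ $139

The basic EOQ model gives Q* = √(2DS/H); rearrange for the unknown.
From Q* = √(2DS/H): S = Q*²H / (2D) = 199.2² × 27.2 / (2 × 3,882) = 139.0151.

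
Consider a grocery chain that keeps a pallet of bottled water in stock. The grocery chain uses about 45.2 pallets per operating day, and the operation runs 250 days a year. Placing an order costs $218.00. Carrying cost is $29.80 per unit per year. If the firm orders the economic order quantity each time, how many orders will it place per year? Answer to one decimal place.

Annual demand D = 45.2 × 250 = 11,300.
EOQ = √(2DS/H) = √(2 × 11,300 × 218 / 29.8) ≈ 406.61.
Orders per year = D / Q* = 11,300 / 406.61 ≈ 27.791.

N ≈ 27.8 orders per year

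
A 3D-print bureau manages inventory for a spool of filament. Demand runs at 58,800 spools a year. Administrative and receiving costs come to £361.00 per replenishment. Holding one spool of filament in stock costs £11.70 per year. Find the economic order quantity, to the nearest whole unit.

EOQ = √(2DS / H) = √(2 × 58,800 × 361 / 11.7).
= √(42,453,600 / 11.7) = √3,628,512.8205 ≈ 1904.866.

Q* ≈ 1,905 spools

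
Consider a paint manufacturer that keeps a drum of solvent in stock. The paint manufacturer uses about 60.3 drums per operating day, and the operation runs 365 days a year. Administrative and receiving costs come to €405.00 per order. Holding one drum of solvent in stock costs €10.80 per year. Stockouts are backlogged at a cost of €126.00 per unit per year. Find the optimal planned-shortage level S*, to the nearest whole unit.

S* ≈ 106 drums

Annual demand D = 60.3 × 365 = 22,009.5.
With planned backorders, Q* = √(2DS/H) · √((H+B)/B).
√(2DS/H) = √(2 × 22,009.5 × 405 / 10.8) = 1284.801.
√((H+B)/B) = √((10.8+126)/126) = 1.0420.
Q* ≈ 1338.732.
S* = Q* · H/(H+B) = 1338.732 × 10.8/136.8 ≈ 105.689.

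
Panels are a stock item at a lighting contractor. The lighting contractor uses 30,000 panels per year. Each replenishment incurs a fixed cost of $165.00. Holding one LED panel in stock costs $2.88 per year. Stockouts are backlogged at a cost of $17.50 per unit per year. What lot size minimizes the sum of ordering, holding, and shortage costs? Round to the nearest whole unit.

With planned backorders, Q* = √(2DS/H) · √((H+B)/B).
√(2DS/H) = √(2 × 30,000 × 165 / 2.88) = 1854.050.
√((H+B)/B) = √((2.88+17.5)/17.5) = 1.0792.
Q* ≈ 2000.803.

Q* ≈ 2,001 panels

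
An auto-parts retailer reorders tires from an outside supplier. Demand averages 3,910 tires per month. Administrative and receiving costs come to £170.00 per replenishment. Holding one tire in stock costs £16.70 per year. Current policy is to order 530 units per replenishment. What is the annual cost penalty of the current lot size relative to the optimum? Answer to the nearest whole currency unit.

Extra cost ≈ £3,153 per year

Annual demand D = 3,910 × 12 = 46,920.
EOQ = √(2DS/H) = √(2 × 46,920 × 170 / 16.7) ≈ 977.37.
Cost at Q* = (D/Q*)S + (Q*/2)H = √(2DSH) ≈ £16,322.12.
Cost at Q = 530: (46,920/530)×170 + (530/2)×16.7 = £15,049.81 + £4,425.50 = £19,475.31.
Excess = £19,475.31 − £16,322.12 = £3,153.19.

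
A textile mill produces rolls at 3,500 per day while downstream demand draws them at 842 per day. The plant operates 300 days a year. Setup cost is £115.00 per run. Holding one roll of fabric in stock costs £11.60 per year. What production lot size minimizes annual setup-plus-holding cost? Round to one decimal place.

Annual demand D = 842 × 300 = 252,600.
Production build-up factor (1 − d/p) = 1 − 842/3,500 = 0.7594.
Q* = √(2DS / (H(1 − d/p))) = √(2 × 252,600 × 115 / (11.6 × 0.7594)).
= √(58,098,000 / 8.8094) ≈ 2568.078.

Q* ≈ 2,568.1 rolls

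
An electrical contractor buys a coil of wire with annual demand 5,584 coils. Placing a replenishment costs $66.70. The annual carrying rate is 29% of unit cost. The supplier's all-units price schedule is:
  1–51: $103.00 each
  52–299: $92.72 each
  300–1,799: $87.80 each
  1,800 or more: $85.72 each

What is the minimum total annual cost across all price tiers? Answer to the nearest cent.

Holding cost per unit per year at price C is H = 0.29·C.
For each price level, check whether its EOQ is feasible; otherwise the best quantity at that price is the breakpoint.
Tier 1 ($103.00): EOQ = 157.9 exceeds tier's upper bound 51, so this tier is dominated.
EOQ at $92.72 = 166.4 (feasible in tier 2): TC = 5,584×$92.72 + (5,584/166.4)×66.7 + (166.4/2)×0.29×$92.72 = $522,223.93.
EOQ at $87.80 = 171.0 < 300, so use break Q=300: TC = 5,584×$87.80 + (5,584/300.0)×66.7 + (300.0/2)×0.29×$87.80 = $495,336.01.
EOQ at $85.72 = 173.1 < 1800, so use break Q=1800: TC = 5,584×$85.72 + (5,584/1800.0)×66.7 + (1800.0/2)×0.29×$85.72 = $501,240.32.
Lowest total cost among the candidates is at Q = 300.0.

TC* ≈ $495,336.01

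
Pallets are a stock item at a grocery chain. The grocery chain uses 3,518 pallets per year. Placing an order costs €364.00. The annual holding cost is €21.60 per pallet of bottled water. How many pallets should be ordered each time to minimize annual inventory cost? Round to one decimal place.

EOQ = √(2DS / H) = √(2 × 3,518 × 364 / 21.6).
= √(2,561,104 / 21.6) = √118,569.6296 ≈ 344.339.

Q* ≈ 344.3 pallets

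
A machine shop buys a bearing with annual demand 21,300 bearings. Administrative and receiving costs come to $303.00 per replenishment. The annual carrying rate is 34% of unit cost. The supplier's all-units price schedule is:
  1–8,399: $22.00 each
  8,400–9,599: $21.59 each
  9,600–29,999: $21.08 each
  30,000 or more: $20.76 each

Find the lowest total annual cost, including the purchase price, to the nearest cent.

TC* ≈ $478,426.00

Holding cost per unit per year at price C is H = 0.34·C.
For each price level, check whether its EOQ is feasible; otherwise the best quantity at that price is the breakpoint.
EOQ at $22.00 = 1313.6 (feasible in tier 1): TC = 21,300×$22.00 + (21,300/1313.6)×303 + (1313.6/2)×0.34×$22.00 = $478,426.00.
EOQ at $21.59 = 1326.1 < 8400, so use break Q=8400: TC = 21,300×$21.59 + (21,300/8400.0)×303 + (8400.0/2)×0.34×$21.59 = $491,465.84.
EOQ at $21.08 = 1342.0 < 9600, so use break Q=9600: TC = 21,300×$21.08 + (21,300/9600.0)×303 + (9600.0/2)×0.34×$21.08 = $484,078.84.
EOQ at $20.76 = 1352.3 < 30000, so use break Q=30000: TC = 21,300×$20.76 + (21,300/30000.0)×303 + (30000.0/2)×0.34×$20.76 = $548,279.13.
Lowest total cost among the candidates is at Q = 1313.6.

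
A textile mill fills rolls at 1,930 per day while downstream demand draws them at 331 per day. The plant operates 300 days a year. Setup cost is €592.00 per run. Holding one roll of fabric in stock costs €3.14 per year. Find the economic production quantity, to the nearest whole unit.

Q* ≈ 6,723 rolls

Annual demand D = 331 × 300 = 99,300.
Production build-up factor (1 − d/p) = 1 − 331/1,930 = 0.8285.
Q* = √(2DS / (H(1 − d/p))) = √(2 × 99,300 × 592 / (3.14 × 0.8285)).
= √(117,571,200 / 2.6015) ≈ 6722.643.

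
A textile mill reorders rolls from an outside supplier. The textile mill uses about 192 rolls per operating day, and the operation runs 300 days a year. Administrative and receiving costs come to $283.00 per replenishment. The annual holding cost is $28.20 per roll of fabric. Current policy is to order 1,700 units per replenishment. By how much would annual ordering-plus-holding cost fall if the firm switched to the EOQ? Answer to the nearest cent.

Annual demand D = 192 × 300 = 57,600.
EOQ = √(2DS/H) = √(2 × 57,600 × 283 / 28.2) ≈ 1075.21.
Cost at Q* = (D/Q*)S + (Q*/2)H = √(2DSH) ≈ $30,321.03.
Cost at Q = 1,700: (57,600/1,700)×283 + (1,700/2)×28.2 = $9,588.71 + $23,970.00 = $33,558.71.
Excess = $33,558.71 − $30,321.03 = $3,237.67.

Extra cost ≈ $3,237.67 per year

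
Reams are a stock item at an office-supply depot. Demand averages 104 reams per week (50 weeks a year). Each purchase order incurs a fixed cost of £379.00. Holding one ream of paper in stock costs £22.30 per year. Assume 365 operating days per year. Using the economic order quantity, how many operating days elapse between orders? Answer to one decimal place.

Annual demand D = 104 × 50 = 5,200.
Q* = √(2DS/H) = √(2 × 5,200 × 379 / 22.3) ≈ 420.42.
Cycle time = Q*/D × 365 = 420.42 / 5,200 × 365 ≈ 29.510 days.

T ≈ 29.5 days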